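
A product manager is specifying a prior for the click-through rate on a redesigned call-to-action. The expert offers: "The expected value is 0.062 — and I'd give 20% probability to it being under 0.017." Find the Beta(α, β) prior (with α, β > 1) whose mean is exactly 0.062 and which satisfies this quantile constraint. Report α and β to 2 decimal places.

α ≈ 1.15, β ≈ 17.33

With mean 0.062 fixed, write α = 0.062s, β = 0.938s where s = α+β.
Need P(θ < 0.017) = 0.2 under Beta(0.062s, 0.938s). Normal approximation: (q−m)/√(m(1−m)/s) ≈ z_{0.2} = -0.842, so s ≈ 0.062·0.938·(-0.842)²/(0.017−0.062)² = 20.3.
At s = 20.3: P(θ<0.017) ≈ 0.181. Adjusting to match 0.2 gives s ≈ 18.48.
So α = 0.062·18.48 ≈ 1.15, β = 0.938·18.48 ≈ 17.33.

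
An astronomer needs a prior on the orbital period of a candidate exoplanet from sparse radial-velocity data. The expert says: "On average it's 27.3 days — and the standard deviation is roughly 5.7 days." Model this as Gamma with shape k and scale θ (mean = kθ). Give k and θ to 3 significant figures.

k ≈ 22.9, θ ≈ 1.19

For Gamma(k, scale θ): mean = kθ, variance = kθ², so CV = 1/√k.
CV = SD/mean = 5.7/27.3 = 0.2088, hence k = 1/CV² = 22.9.
Then θ = mean/k = 27.3/22.9 = 1.19.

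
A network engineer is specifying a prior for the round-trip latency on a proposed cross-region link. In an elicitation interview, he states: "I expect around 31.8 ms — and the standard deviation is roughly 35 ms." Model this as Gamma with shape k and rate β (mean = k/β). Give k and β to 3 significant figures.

k ≈ 0.826, β ≈ 0.026

For Gamma(k, rate β): mean = k/β, variance = k/β², so CV = 1/√k.
CV = SD/mean = 35/31.8 = 1.101, hence k = 1/CV² = 0.826.
Then β = k/mean = 0.826/31.8 = 0.026.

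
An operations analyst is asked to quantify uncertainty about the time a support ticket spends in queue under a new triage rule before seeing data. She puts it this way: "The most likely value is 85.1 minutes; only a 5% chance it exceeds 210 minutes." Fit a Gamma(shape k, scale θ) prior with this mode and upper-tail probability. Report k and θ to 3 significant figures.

k ≈ 4.33, θ ≈ 25.5

Gamma(k,θ) with k>1 has mode (k−1)θ, so θ = 85.1/(k−1).
Need P(X < 210) = 0.95 with θ tied to k this way. Start at k = 2, θ = 85.1: P(X<210) ≈ 0.706.
Too low — raise k to concentrate. Iterating converges to k ≈ 4.33.
Then θ = 85.1/(4.33−1) ≈ 25.5.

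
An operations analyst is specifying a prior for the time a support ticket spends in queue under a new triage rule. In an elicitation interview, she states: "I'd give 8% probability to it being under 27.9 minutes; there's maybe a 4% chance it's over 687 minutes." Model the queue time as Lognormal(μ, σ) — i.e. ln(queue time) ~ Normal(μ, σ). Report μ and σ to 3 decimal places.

μ ≈ 4.755, σ ≈ 1.015

If T ~ Lognormal(μ,σ) then ln T ~ Normal(μ,σ), so the p-quantile of ln T is μ + z_p·σ.
ln(27.9) = 3.329 and ln(687) = 6.532; z_{0.08} = -1.405, z_{0.96} = 1.751.
σ = (6.532 − 3.329)/(1.751 − (-1.405)) = 1.015.
μ = 3.329 − (-1.405)·1.015 = 4.755.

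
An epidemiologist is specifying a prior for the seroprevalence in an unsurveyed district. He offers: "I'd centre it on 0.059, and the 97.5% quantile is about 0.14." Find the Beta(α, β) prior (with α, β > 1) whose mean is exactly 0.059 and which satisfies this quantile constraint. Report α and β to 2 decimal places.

α ≈ 2.84, β ≈ 45.32

With mean 0.059 fixed, write α = 0.059s, β = 0.941s where s = α+β.
Need P(θ < 0.14) = 0.975 under Beta(0.059s, 0.941s). Normal approximation: (q−m)/√(m(1−m)/s) ≈ z_{0.975} = 1.96, so s ≈ 0.059·0.941·(1.96)²/(0.14−0.059)² = 32.5.
At s = 32.5: P(θ<0.14) ≈ 0.953. Adjusting to match 0.975 gives s ≈ 48.17.
So α = 0.059·48.17 ≈ 2.84, β = 0.941·48.17 ≈ 45.32.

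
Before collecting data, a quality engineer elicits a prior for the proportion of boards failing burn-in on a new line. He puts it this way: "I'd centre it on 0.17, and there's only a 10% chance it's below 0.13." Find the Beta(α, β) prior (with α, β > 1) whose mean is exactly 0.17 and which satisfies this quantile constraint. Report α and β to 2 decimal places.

With mean 0.17 fixed, write α = 0.17s, β = 0.83s where s = α+β.
Need P(θ < 0.13) = 0.1 under Beta(0.17s, 0.83s). Normal approximation: (q−m)/√(m(1−m)/s) ≈ z_{0.1} = -1.28, so s ≈ 0.17·0.83·(-1.28)²/(0.13−0.17)² = 144.8.
At s = 144.8: P(θ<0.13) ≈ 0.093. Adjusting to match 0.1 gives s ≈ 136.29.
So α = 0.17·136.29 ≈ 23.17, β = 0.83·136.29 ≈ 113.12.

α ≈ 23.17, β ≈ 113.12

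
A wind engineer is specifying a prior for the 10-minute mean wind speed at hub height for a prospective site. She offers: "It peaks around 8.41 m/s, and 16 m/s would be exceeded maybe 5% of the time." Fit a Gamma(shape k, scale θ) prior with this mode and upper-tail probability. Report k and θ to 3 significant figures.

Gamma(k,θ) with k>1 has mode (k−1)θ, so θ = 8.41/(k−1).
Need P(X < 16) = 0.95 with θ tied to k this way. Start at k = 2, θ = 8.41: P(X<16) ≈ 0.567.
Too low — raise k to concentrate. Iterating converges to k ≈ 7.72.
Then θ = 8.41/(7.72−1) ≈ 1.25.

k ≈ 7.72, θ ≈ 1.25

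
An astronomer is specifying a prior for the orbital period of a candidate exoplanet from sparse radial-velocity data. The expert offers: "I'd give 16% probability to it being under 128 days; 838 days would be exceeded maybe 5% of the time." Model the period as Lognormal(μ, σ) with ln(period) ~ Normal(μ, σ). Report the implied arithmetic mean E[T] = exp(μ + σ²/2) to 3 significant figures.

If T ~ Lognormal(μ,σ) then ln T ~ Normal(μ,σ), so the p-quantile of ln T is μ + z_p·σ.
ln(128) = 4.852 and ln(838) = 6.731; z_{0.16} = -0.9945, z_{0.95} = 1.645.
σ = (6.731 − 4.852)/(1.645 − (-0.9945)) = 0.712.
μ = 4.852 − (-0.9945)·0.712 = 5.560.
E[T] = exp(μ + σ²/2) = exp(5.560 + 0.2534) = 335 days.

E[T] ≈ 335 days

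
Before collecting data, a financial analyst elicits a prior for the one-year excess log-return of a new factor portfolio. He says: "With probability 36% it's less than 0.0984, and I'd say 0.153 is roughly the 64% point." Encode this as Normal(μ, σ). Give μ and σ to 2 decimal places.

For Normal(μ,σ), the p-quantile is μ + z_p·σ. Here z_{0.36} = -0.3585, z_{0.64} = 0.3585.
So 0.0984 = μ − 0.3585σ and 0.153 = μ + 0.3585σ.
Subtracting: σ = (0.153 − 0.0984)/(0.3585 − (-0.3585)) = 0.08.
Then μ = 0.0984 − (-0.3585)·0.08 = 0.13.

μ = 0.13, σ = 0.08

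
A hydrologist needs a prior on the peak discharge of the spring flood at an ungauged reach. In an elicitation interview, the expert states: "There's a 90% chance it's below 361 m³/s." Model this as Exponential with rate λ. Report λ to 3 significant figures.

λ ≈ 0.00638

P(T < 361.0) = 1 − e^(−λ·361.0) = 0.9, so λ = −ln(1−0.9)/361.0 = −ln(0.1)/361.0 = 0.00638.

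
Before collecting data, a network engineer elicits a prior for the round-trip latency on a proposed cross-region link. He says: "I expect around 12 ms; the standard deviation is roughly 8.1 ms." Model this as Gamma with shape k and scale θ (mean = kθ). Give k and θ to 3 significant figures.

k ≈ 2.19, θ ≈ 5.47

For Gamma(k, scale θ): mean = kθ, variance = kθ², so CV = 1/√k.
CV = SD/mean = 8.1/12 = 0.675, hence k = 1/CV² = 2.19.
Then θ = mean/k = 12/2.19 = 5.47.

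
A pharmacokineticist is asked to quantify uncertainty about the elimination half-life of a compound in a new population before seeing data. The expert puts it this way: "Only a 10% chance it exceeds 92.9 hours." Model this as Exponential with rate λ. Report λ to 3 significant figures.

P(T > 92.9) = e^(−λ·92.9) = 0.1, so λ = −ln(0.1)/92.9 = 0.0248.

λ ≈ 0.0248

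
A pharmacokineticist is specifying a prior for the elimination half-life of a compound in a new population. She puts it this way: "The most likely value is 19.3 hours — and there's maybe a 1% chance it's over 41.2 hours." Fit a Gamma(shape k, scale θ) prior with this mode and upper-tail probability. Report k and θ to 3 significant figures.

Gamma(k,θ) with k>1 has mode (k−1)θ, so θ = 19.3/(k−1).
Need P(X < 41.2) = 0.99 with θ tied to k this way. Start at k = 2, θ = 19.3: P(X<41.2) ≈ 0.629.
Too low — raise k to concentrate. Iterating converges to k ≈ 9.43.
Then θ = 19.3/(9.43−1) ≈ 2.29.

k ≈ 9.43, θ ≈ 2.29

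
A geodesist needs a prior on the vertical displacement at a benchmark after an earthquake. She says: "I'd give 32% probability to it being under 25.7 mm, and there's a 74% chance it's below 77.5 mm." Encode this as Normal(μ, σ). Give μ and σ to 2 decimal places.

For Normal(μ,σ), the p-quantile is μ + z_p·σ. Here z_{0.32} = -0.4677, z_{0.74} = 0.6433.
So 25.7 = μ − 0.4677σ and 77.5 = μ + 0.6433σ.
Subtracting: σ = (77.5 − 25.7)/(0.6433 − (-0.4677)) = 46.62.
Then μ = 25.7 − (-0.4677)·46.62 = 47.51.

μ = 47.51, σ = 46.62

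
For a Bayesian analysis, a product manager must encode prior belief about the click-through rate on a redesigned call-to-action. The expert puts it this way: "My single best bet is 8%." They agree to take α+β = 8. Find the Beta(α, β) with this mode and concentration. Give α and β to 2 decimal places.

For α,β > 1 the Beta mode is (α−1)/(α+β−2). With α+β = 8, the mode is (α−1)/6.
Set (α−1)/6 = 0.08 → α = 1 + 0.08·6 = 1.48.
β = 8 − α = 6.52.

α = 1.48, β = 6.52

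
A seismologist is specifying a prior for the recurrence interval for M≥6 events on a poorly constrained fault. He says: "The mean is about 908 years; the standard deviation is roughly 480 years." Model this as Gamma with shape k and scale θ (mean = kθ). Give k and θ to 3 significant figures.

For Gamma(k, scale θ): mean = kθ, variance = kθ², so CV = 1/√k.
CV = SD/mean = 480/908 = 0.5286, hence k = 1/CV² = 3.58.
Then θ = mean/k = 908/3.58 = 254.

k ≈ 3.58, θ ≈ 254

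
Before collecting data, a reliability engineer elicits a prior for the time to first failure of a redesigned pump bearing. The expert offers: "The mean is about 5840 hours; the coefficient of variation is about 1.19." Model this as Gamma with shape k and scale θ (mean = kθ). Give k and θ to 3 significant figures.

k ≈ 0.706, θ ≈ 8270

For Gamma(k, scale θ): mean = kθ, variance = kθ², so CV = 1/√k.
CV = 1.19, hence k = 1/CV² = 0.706.
Then θ = mean/k = 5840/0.706 = 8270.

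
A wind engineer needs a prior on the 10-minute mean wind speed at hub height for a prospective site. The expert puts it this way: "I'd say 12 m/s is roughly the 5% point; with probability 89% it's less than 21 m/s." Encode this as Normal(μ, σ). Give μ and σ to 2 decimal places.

μ = 17.16, σ = 3.13

The p-quantile of Normal(μ,σ) is μ + z_p·σ, with z_{0.05} = -1.645 and z_{0.89} = 1.227.
Eliminate σ: μ = (z₂·x₁ − z₁·x₂)/(z₂ − z₁) = (1.227·12 − (-1.645)·21)/2.871 = 17.16.
Then σ = (x₂ − x₁)/(z₂ − z₁) = (21 − 12)/2.871 = 3.13.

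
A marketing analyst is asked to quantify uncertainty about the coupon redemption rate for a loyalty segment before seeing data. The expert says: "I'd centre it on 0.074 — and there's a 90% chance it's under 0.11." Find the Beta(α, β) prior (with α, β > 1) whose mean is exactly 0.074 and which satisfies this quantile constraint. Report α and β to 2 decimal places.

With mean 0.074 fixed, write α = 0.074s, β = 0.926s where s = α+β.
Need P(θ < 0.11) = 0.9 under Beta(0.074s, 0.926s). Normal approximation: (q−m)/√(m(1−m)/s) ≈ z_{0.9} = 1.28, so s ≈ 0.074·0.926·(1.28)²/(0.11−0.074)² = 86.8.
At s = 86.8: P(θ<0.11) ≈ 0.893. Adjusting to match 0.9 gives s ≈ 93.62.
So α = 0.074·93.62 ≈ 6.93, β = 0.926·93.62 ≈ 86.69.

α ≈ 6.93, β ≈ 86.69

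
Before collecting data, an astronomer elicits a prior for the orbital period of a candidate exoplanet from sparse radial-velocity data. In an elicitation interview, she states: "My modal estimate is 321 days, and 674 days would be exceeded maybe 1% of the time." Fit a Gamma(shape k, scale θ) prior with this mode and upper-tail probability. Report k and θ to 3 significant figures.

k ≈ 9.84, θ ≈ 36.3

Gamma(k,θ) with k>1 has mode (k−1)θ, so θ = 321/(k−1).
Need P(X < 674) = 0.99 with θ tied to k this way. Start at k = 2, θ = 321: P(X<674) ≈ 0.620.
Too low — raise k to concentrate. Iterating converges to k ≈ 9.84.
Then θ = 321/(9.84−1) ≈ 36.3.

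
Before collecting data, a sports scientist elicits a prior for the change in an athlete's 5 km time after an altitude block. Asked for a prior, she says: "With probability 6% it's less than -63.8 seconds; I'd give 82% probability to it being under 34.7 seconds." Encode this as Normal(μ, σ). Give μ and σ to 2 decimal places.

The p-quantile of Normal(μ,σ) is μ + z_p·σ, with z_{0.06} = -1.555 and z_{0.82} = 0.9154.
Eliminate σ: μ = (z₂·x₁ − z₁·x₂)/(z₂ − z₁) = (0.9154·-63.8 − (-1.555)·34.7)/2.47 = -1.80.
Then σ = (x₂ − x₁)/(z₂ − z₁) = (34.7 − -63.8)/2.47 = 39.88.

μ = -1.80, σ = 39.88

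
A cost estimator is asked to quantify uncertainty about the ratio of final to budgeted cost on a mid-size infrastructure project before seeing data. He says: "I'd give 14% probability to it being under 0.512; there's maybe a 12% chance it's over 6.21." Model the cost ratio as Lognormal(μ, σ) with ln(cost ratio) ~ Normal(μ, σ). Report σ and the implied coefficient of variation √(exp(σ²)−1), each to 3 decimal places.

If T ~ Lognormal(μ,σ) then ln T ~ Normal(μ,σ), so the p-quantile of ln T is μ + z_p·σ.
ln(0.512) = -0.6694 and ln(6.21) = 1.826; z_{0.14} = -1.08, z_{0.88} = 1.175.
σ = (1.826 − -0.6694)/(1.175 − (-1.08)) = 1.107.
μ = -0.6694 − (-1.08)·1.107 = 0.526.
CV = √(exp(σ²)−1) = √(exp(1.2244)−1) = 1.550.

σ ≈ 1.107, CV ≈ 1.550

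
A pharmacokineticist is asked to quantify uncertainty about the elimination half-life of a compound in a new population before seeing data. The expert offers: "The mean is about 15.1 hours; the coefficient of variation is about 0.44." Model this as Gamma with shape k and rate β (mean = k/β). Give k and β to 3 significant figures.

k ≈ 5.17, β ≈ 0.342

For Gamma(k, rate β): mean = k/β, variance = k/β², so CV = 1/√k.
CV = 0.44, hence k = 1/CV² = 5.17.
Then β = k/mean = 5.17/15.1 = 0.342.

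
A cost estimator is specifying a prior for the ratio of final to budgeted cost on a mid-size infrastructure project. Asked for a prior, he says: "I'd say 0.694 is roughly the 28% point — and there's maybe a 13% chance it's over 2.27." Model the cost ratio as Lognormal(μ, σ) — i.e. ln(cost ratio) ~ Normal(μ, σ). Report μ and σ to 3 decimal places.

μ ≈ 0.039, σ ≈ 0.693

If T ~ Lognormal(μ,σ) then ln T ~ Normal(μ,σ), so the p-quantile of ln T is μ + z_p·σ.
ln(0.694) = -0.3653 and ln(2.27) = 0.8198; z_{0.28} = -0.5828, z_{0.87} = 1.126.
σ = (0.8198 − -0.3653)/(1.126 − (-0.5828)) = 0.693.
μ = -0.3653 − (-0.5828)·0.693 = 0.039.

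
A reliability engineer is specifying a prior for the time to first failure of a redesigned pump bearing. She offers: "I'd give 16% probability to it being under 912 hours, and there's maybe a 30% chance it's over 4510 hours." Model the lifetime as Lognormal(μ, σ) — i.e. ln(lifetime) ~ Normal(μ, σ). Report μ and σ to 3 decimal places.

If T ~ Lognormal(μ,σ) then ln T ~ Normal(μ,σ), so the p-quantile of ln T is μ + z_p·σ.
ln(912) = 6.816 and ln(4510) = 8.414; z_{0.16} = -0.9945, z_{0.7} = 0.5244.
σ = (8.414 − 6.816)/(0.5244 − (-0.9945)) = 1.052.
μ = 6.816 − (-0.9945)·1.052 = 7.862.

μ ≈ 7.862, σ ≈ 1.052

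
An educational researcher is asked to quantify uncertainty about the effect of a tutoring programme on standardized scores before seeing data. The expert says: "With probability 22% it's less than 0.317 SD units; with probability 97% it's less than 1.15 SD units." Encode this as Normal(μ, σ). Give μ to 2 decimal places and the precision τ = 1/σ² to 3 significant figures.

μ = 0.56, τ = 10.1

The p-quantile of Normal(μ,σ) is μ + z_p·σ, with z_{0.22} = -0.7722 and z_{0.97} = 1.881.
Eliminate σ: μ = (z₂·x₁ − z₁·x₂)/(z₂ − z₁) = (1.881·0.317 − (-0.7722)·1.15)/2.653 = 0.56.
Then σ = (x₂ − x₁)/(z₂ − z₁) = (1.15 − 0.317)/2.653 = 0.31.
Precision τ = 1/σ² = 1/0.314² = 10.1.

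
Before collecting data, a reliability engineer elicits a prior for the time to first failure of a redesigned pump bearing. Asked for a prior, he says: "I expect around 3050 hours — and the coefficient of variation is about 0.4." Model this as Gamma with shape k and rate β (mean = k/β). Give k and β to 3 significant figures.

For Gamma(k, rate β): mean = k/β, variance = k/β², so CV = 1/√k.
CV = 0.4, hence k = 1/CV² = 6.25.
Then β = k/mean = 6.25/3050 = 0.00205.

k ≈ 6.25, β ≈ 0.00205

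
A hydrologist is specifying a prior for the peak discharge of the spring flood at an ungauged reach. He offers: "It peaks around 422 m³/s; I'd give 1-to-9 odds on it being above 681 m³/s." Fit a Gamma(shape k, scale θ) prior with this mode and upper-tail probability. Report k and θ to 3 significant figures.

Gamma(k,θ) with k>1 has mode (k−1)θ, so θ = 422/(k−1).
Need P(X < 681) = 0.9 with θ tied to k this way. Start at k = 2, θ = 422: P(X<681) ≈ 0.479.
Too low — raise k to concentrate. Iterating converges to k ≈ 9.21.
Then θ = 422/(9.21−1) ≈ 51.4.

k ≈ 9.21, θ ≈ 51.4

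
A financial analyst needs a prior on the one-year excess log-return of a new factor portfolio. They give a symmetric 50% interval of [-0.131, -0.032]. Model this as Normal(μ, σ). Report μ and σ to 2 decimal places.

A symmetric 50% interval runs μ ± z·σ with z = 0.6745.
Half-width = 0.0495, so σ = 0.0495/0.6745 = 0.07.
μ is the interval midpoint, -0.08.

μ = -0.08, σ = 0.07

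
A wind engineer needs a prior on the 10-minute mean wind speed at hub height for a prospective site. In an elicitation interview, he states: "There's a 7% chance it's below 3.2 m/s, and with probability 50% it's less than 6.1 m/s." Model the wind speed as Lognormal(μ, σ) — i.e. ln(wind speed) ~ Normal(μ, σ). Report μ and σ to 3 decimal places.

If T ~ Lognormal(μ,σ) then ln T ~ Normal(μ,σ), so the p-quantile of ln T is μ + z_p·σ.
ln(3.2) = 1.163 and ln(6.1) = 1.808; z_{0.07} = -1.476, z_{0.5} = 0.
σ = (1.808 − 1.163)/(0 − (-1.476)) = 0.437.
μ = 1.163 − (-1.476)·0.437 = 1.808.

μ ≈ 1.808, σ ≈ 0.437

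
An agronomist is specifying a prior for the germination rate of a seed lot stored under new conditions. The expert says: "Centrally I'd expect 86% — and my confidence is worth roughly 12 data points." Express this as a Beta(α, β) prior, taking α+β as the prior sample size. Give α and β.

α = 10.32, β = 1.68

Under the effective-sample-size interpretation, Beta(α, β) has prior mean α/(α+β) and prior sample size α+β.
So α+β = 12 and α/(α+β) = 0.86, giving α = 0.86·12 = 10.32 and β = 12 − 10.32 = 1.68.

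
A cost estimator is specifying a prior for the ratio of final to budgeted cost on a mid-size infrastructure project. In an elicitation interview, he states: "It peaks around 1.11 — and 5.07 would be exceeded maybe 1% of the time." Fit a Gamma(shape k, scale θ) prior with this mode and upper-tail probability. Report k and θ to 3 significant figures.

k ≈ 2.74, θ ≈ 0.636

Gamma(k,θ) with k>1 has mode (k−1)θ, so θ = 1.11/(k−1).
Need P(X < 5.07) = 0.99 with θ tied to k this way. Start at k = 2, θ = 1.11: P(X<5.07) ≈ 0.942.
Too low — raise k to concentrate. Iterating converges to k ≈ 2.74.
Then θ = 1.11/(2.74−1) ≈ 0.636.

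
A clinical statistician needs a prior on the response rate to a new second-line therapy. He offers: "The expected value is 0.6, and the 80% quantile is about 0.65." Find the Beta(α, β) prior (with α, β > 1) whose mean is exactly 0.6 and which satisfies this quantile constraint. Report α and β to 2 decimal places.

α ≈ 41.31, β ≈ 27.54

With mean 0.6 fixed, write α = 0.6s, β = 0.4s where s = α+β.
Need P(θ < 0.65) = 0.8 under Beta(0.6s, 0.4s). Normal approximation: (q−m)/√(m(1−m)/s) ≈ z_{0.8} = 0.842, so s ≈ 0.6·0.4·(0.842)²/(0.65−0.6)² = 68.0.
At s = 68.0: P(θ<0.65) ≈ 0.798. Adjusting to match 0.8 gives s ≈ 68.84.
So α = 0.6·68.84 ≈ 41.31, β = 0.4·68.84 ≈ 27.54.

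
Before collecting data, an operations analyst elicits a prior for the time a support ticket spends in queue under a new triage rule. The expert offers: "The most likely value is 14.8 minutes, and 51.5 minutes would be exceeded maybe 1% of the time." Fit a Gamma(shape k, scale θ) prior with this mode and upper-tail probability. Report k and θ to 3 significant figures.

Gamma(k,θ) with k>1 has mode (k−1)θ, so θ = 14.8/(k−1).
Need P(X < 51.5) = 0.99 with θ tied to k this way. Start at k = 2, θ = 14.8: P(X<51.5) ≈ 0.862.
Too low — raise k to concentrate. Iterating converges to k ≈ 3.79.
Then θ = 14.8/(3.79−1) ≈ 5.3.

k ≈ 3.79, θ ≈ 5.3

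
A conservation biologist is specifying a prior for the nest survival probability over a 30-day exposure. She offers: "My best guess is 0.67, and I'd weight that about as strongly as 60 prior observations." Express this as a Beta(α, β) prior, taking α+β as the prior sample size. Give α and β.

Under the effective-sample-size interpretation, Beta(α, β) has prior mean α/(α+β) and prior sample size α+β.
So α+β = 60 and α/(α+β) = 0.67, giving α = 0.67·60 = 40.2 and β = 60 − 40.2 = 19.8.

α = 40.2, β = 19.8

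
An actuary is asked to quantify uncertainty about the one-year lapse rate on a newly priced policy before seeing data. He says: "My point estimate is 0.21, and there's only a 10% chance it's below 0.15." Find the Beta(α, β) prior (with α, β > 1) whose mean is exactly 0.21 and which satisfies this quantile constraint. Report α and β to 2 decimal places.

α ≈ 14.78, β ≈ 55.62

With mean 0.21 fixed, write α = 0.21s, β = 0.79s where s = α+β.
Need P(θ < 0.15) = 0.1 under Beta(0.21s, 0.79s). Normal approximation: (q−m)/√(m(1−m)/s) ≈ z_{0.1} = -1.28, so s ≈ 0.21·0.79·(-1.28)²/(0.15−0.21)² = 75.7.
At s = 75.7: P(θ<0.15) ≈ 0.091. Adjusting to match 0.1 gives s ≈ 70.40.
So α = 0.21·70.40 ≈ 14.78, β = 0.79·70.40 ≈ 55.62.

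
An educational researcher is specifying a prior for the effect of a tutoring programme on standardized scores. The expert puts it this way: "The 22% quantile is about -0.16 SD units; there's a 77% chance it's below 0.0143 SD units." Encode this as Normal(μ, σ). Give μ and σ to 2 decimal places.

μ = -0.07, σ = 0.12

For Normal(μ,σ), the p-quantile is μ + z_p·σ. Here z_{0.22} = -0.7722, z_{0.77} = 0.7388.
So -0.16 = μ − 0.7722σ and 0.0143 = μ + 0.7388σ.
Subtracting: σ = (0.0143 − -0.16)/(0.7388 − (-0.7722)) = 0.12.
Then μ = -0.16 − (-0.7722)·0.12 = -0.07.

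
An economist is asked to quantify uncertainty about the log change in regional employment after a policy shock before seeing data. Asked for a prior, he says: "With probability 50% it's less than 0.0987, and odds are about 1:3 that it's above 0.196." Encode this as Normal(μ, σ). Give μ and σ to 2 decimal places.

μ = 0.10, σ = 0.14

The p-quantile of Normal(μ,σ) is μ + z_p·σ, with z_{0.5} = 0 and z_{0.75} = 0.6745.
Eliminate σ: μ = (z₂·x₁ − z₁·x₂)/(z₂ − z₁) = (0.6745·0.0987 − (0)·0.196)/0.6745 = 0.10.
Then σ = (x₂ − x₁)/(z₂ − z₁) = (0.196 − 0.0987)/0.6745 = 0.14.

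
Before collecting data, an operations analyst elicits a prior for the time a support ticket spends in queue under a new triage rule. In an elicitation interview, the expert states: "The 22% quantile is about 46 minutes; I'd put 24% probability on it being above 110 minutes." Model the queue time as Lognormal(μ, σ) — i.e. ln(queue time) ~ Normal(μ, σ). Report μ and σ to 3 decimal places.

If T ~ Lognormal(μ,σ) then ln T ~ Normal(μ,σ), so the p-quantile of ln T is μ + z_p·σ.
ln(46) = 3.829 and ln(110) = 4.7; z_{0.22} = -0.7722, z_{0.76} = 0.7063.
σ = (4.7 − 3.829)/(0.7063 − (-0.7722)) = 0.590.
μ = 3.829 − (-0.7722)·0.590 = 4.284.

μ ≈ 4.284, σ ≈ 0.590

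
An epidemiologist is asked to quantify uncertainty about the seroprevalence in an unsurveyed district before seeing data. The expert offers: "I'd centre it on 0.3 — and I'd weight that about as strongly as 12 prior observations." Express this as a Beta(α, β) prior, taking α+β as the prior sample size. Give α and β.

Under the effective-sample-size interpretation, Beta(α, β) has prior mean α/(α+β) and prior sample size α+β.
So α+β = 12 and α/(α+β) = 0.3, giving α = 0.3·12 = 3.6 and β = 12 − 3.6 = 8.4.

α = 3.6, β = 8.4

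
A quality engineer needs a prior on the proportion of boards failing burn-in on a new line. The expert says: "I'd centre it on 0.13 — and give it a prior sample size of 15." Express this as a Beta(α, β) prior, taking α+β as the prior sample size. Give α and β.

Under the effective-sample-size interpretation, Beta(α, β) has prior mean α/(α+β) and prior sample size α+β.
So α+β = 15 and α/(α+β) = 0.13, giving α = 0.13·15 = 1.95 and β = 15 − 1.95 = 13.05.

α = 1.95, β = 13.05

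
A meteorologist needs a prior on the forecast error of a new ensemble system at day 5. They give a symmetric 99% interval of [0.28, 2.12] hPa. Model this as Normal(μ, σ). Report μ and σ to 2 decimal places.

μ = 1.20, σ = 0.36

A symmetric 99% interval runs μ ± z·σ with z = 2.576.
Half-width = 0.92, so σ = 0.92/2.576 = 0.36.
μ is the interval midpoint, 1.20.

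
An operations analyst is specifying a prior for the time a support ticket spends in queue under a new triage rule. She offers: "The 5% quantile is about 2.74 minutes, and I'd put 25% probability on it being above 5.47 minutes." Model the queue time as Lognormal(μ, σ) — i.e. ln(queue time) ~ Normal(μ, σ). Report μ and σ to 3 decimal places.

μ ≈ 1.498, σ ≈ 0.298

If T ~ Lognormal(μ,σ) then ln T ~ Normal(μ,σ), so the p-quantile of ln T is μ + z_p·σ.
ln(2.74) = 1.008 and ln(5.47) = 1.699; z_{0.05} = -1.645, z_{0.75} = 0.6745.
σ = (1.699 − 1.008)/(0.6745 − (-1.645)) = 0.298.
μ = 1.008 − (-1.645)·0.298 = 1.498.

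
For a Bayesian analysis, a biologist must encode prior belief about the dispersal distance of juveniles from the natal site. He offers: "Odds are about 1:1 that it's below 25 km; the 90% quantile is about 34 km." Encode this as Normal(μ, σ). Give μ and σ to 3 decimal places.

The p-quantile of Normal(μ,σ) is μ + z_p·σ, with z_{0.5} = 0 and z_{0.9} = 1.282.
Eliminate σ: μ = (z₂·x₁ − z₁·x₂)/(z₂ − z₁) = (1.282·25 − (0)·34)/1.282 = 25.000.
Then σ = (x₂ − x₁)/(z₂ − z₁) = (34 − 25)/1.282 = 7.023.

μ = 25.000, σ = 7.023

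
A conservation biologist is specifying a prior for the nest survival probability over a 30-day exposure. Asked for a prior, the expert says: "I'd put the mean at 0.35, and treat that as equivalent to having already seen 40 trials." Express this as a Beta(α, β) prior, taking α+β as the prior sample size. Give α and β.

Under the effective-sample-size interpretation, Beta(α, β) has prior mean α/(α+β) and prior sample size α+β.
So α+β = 40 and α/(α+β) = 0.35, giving α = 0.35·40 = 14 and β = 40 − 14 = 26.

α = 14, β = 26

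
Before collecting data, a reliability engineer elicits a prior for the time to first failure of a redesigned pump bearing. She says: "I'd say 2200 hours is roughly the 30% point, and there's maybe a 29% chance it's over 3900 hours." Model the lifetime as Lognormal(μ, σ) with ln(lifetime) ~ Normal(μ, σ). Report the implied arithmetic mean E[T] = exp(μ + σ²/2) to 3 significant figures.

If T ~ Lognormal(μ,σ) then ln T ~ Normal(μ,σ), so the p-quantile of ln T is μ + z_p·σ.
ln(2200) = 7.696 and ln(3900) = 8.269; z_{0.3} = -0.5244, z_{0.71} = 0.5534.
σ = (8.269 − 7.696)/(0.5534 − (-0.5244)) = 0.531.
μ = 7.696 − (-0.5244)·0.531 = 7.975.
E[T] = exp(μ + σ²/2) = exp(7.975 + 0.1411) = 3350 hours.

E[T] ≈ 3350 hours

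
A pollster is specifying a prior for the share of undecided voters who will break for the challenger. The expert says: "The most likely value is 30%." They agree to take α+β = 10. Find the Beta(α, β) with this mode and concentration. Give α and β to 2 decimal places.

For α,β > 1 the Beta mode is (α−1)/(α+β−2). With α+β = 10, the mode is (α−1)/8.
Set (α−1)/8 = 0.3 → α = 1 + 0.3·8 = 3.40.
β = 10 − α = 6.60.

α = 3.40, β = 6.60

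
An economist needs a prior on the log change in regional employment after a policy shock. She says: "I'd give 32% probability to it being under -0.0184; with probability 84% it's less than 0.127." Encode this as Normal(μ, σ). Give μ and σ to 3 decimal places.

For Normal(μ,σ), the p-quantile is μ + z_p·σ. Here z_{0.32} = -0.4677, z_{0.84} = 0.9945.
So -0.0184 = μ − 0.4677σ and 0.127 = μ + 0.9945σ.
Subtracting: σ = (0.127 − -0.0184)/(0.9945 − (-0.4677)) = 0.099.
Then μ = -0.0184 − (-0.4677)·0.099 = 0.028.

μ = 0.028, σ = 0.099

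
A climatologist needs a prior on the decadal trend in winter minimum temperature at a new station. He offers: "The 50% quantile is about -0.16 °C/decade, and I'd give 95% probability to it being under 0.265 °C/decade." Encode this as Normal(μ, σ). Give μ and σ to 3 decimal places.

For Normal(μ,σ), the p-quantile is μ + z_p·σ. Here z_{0.5} = 0, z_{0.95} = 1.645.
So -0.16 = μ + 0σ and 0.265 = μ + 1.645σ.
Subtracting: σ = (0.265 − -0.16)/(1.645 − (0)) = 0.258.
Then μ = -0.16 − (0)·0.258 = -0.160.

μ = -0.160, σ = 0.258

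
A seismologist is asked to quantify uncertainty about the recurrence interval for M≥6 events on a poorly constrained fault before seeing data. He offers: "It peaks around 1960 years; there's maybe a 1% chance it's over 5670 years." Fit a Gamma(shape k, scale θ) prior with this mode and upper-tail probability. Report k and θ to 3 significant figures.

Gamma(k,θ) with k>1 has mode (k−1)θ, so θ = 1960/(k−1).
Need P(X < 5670) = 0.99 with θ tied to k this way. Start at k = 2, θ = 1960: P(X<5670) ≈ 0.784.
Too low — raise k to concentrate. Iterating converges to k ≈ 5.02.
Then θ = 1960/(5.02−1) ≈ 487.

k ≈ 5.02, θ ≈ 487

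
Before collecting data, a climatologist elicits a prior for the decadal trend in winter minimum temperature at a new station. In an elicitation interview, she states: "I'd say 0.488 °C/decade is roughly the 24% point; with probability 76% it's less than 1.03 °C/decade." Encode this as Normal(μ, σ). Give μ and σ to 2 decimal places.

μ = 0.76, σ = 0.38

For Normal(μ,σ), the p-quantile is μ + z_p·σ. Here z_{0.24} = -0.7063, z_{0.76} = 0.7063.
So 0.488 = μ − 0.7063σ and 1.03 = μ + 0.7063σ.
Subtracting: σ = (1.03 − 0.488)/(0.7063 − (-0.7063)) = 0.38.
Then μ = 0.488 − (-0.7063)·0.38 = 0.76.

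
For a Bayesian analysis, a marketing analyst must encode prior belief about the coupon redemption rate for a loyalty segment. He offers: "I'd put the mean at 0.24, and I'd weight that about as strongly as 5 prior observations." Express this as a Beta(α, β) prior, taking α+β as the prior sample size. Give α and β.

Under the effective-sample-size interpretation, Beta(α, β) has prior mean α/(α+β) and prior sample size α+β.
So α+β = 5 and α/(α+β) = 0.24, giving α = 0.24·5 = 1.2 and β = 5 − 1.2 = 3.8.

α = 1.2, β = 3.8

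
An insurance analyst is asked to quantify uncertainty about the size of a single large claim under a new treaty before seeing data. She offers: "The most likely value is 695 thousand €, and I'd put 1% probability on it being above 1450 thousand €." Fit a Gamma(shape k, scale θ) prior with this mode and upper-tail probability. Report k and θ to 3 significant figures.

k ≈ 10, θ ≈ 77.1

Gamma(k,θ) with k>1 has mode (k−1)θ, so θ = 695/(k−1).
Need P(X < 1450) = 0.99 with θ tied to k this way. Start at k = 2, θ = 695: P(X<1450) ≈ 0.617.
Too low — raise k to concentrate. Iterating converges to k ≈ 10.
Then θ = 695/(10−1) ≈ 77.1.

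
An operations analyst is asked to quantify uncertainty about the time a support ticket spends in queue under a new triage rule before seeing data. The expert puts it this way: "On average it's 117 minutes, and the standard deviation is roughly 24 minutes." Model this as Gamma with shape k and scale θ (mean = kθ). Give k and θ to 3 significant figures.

For Gamma(k, scale θ): mean = kθ, variance = kθ², so CV = 1/√k.
CV = SD/mean = 24/117 = 0.2051, hence k = 1/CV² = 23.8.
Then θ = mean/k = 117/23.8 = 4.92.

k ≈ 23.8, θ ≈ 4.92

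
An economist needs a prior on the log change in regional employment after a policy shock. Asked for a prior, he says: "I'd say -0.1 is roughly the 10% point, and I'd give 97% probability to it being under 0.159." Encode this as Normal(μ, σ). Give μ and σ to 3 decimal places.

The p-quantile of Normal(μ,σ) is μ + z_p·σ, with z_{0.1} = -1.282 and z_{0.97} = 1.881.
Eliminate σ: μ = (z₂·x₁ − z₁·x₂)/(z₂ − z₁) = (1.881·-0.1 − (-1.282)·0.159)/3.162 = 0.005.
Then σ = (x₂ − x₁)/(z₂ − z₁) = (0.159 − -0.1)/3.162 = 0.082.

μ = 0.005, σ = 0.082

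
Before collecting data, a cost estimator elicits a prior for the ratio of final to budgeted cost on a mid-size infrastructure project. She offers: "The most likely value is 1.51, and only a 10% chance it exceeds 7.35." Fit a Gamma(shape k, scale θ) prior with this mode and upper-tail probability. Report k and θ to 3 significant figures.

k ≈ 1.71, θ ≈ 2.13

Gamma(k,θ) with k>1 has mode (k−1)θ, so θ = 1.51/(k−1).
Need P(X < 7.35) = 0.9 with θ tied to k this way. Start at k = 2, θ = 1.51: P(X<7.35) ≈ 0.955.
Too high — lower k to spread out. Iterating converges to k ≈ 1.71.
Then θ = 1.51/(1.71−1) ≈ 2.13.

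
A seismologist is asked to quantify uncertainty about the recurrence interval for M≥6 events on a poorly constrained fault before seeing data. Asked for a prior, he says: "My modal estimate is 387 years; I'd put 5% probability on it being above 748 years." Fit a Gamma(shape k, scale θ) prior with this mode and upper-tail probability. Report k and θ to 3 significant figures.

Gamma(k,θ) with k>1 has mode (k−1)θ, so θ = 387/(k−1).
Need P(X < 748) = 0.95 with θ tied to k this way. Start at k = 2, θ = 387: P(X<748) ≈ 0.576.
Too low — raise k to concentrate. Iterating converges to k ≈ 7.4.
Then θ = 387/(7.4−1) ≈ 60.5.

k ≈ 7.4, θ ≈ 60.5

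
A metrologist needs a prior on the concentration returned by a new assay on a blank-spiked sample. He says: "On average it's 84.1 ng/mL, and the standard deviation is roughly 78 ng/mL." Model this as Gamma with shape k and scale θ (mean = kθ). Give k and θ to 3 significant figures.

For Gamma(k, scale θ): mean = kθ, variance = kθ², so CV = 1/√k.
CV = SD/mean = 78/84.1 = 0.9275, hence k = 1/CV² = 1.16.
Then θ = mean/k = 84.1/1.16 = 72.3.

k ≈ 1.16, θ ≈ 72.3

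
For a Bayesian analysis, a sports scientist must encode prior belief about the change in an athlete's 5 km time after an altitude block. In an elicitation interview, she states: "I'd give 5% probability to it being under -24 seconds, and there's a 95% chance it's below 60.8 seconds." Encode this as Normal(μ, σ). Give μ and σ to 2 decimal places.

For Normal(μ,σ), the p-quantile is μ + z_p·σ. Here z_{0.05} = -1.645, z_{0.95} = 1.645.
So -24 = μ − 1.645σ and 60.8 = μ + 1.645σ.
Subtracting: σ = (60.8 − -24)/(1.645 − (-1.645)) = 25.78.
Then μ = -24 − (-1.645)·25.78 = 18.40.

μ = 18.40, σ = 25.78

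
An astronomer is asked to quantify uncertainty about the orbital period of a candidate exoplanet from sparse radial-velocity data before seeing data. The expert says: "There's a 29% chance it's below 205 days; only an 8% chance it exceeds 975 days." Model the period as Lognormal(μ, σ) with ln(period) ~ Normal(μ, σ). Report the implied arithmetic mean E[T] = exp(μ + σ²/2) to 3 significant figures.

E[T] ≈ 437 days

If T ~ Lognormal(μ,σ) then ln T ~ Normal(μ,σ), so the p-quantile of ln T is μ + z_p·σ.
ln(205) = 5.323 and ln(975) = 6.882; z_{0.29} = -0.5534, z_{0.92} = 1.405.
σ = (6.882 − 5.323)/(1.405 − (-0.5534)) = 0.796.
μ = 5.323 − (-0.5534)·0.796 = 5.764.
E[T] = exp(μ + σ²/2) = exp(5.764 + 0.3170) = 437 days.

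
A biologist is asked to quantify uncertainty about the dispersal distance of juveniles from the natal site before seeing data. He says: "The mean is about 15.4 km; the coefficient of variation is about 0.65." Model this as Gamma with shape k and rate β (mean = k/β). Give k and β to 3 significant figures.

k ≈ 2.37, β ≈ 0.154

For Gamma(k, rate β): mean = k/β, variance = k/β², so CV = 1/√k.
CV = 0.65, hence k = 1/CV² = 2.37.
Then β = k/mean = 2.37/15.4 = 0.154.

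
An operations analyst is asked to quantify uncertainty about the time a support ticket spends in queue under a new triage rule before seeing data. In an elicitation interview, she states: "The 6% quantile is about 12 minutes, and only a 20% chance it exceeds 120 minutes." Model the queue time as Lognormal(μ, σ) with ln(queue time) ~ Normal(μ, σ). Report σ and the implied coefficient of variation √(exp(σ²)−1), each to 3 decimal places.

If T ~ Lognormal(μ,σ) then ln T ~ Normal(μ,σ), so the p-quantile of ln T is μ + z_p·σ.
ln(12) = 2.485 and ln(120) = 4.787; z_{0.06} = -1.555, z_{0.8} = 0.8416.
σ = (4.787 − 2.485)/(0.8416 − (-1.555)) = 0.961.
μ = 2.485 − (-1.555)·0.961 = 3.979.
CV = √(exp(σ²)−1) = √(exp(0.9232)−1) = 1.232.

σ ≈ 0.961, CV ≈ 1.232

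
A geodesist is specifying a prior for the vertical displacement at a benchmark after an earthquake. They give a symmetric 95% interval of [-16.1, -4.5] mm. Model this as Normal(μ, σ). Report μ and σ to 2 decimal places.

A symmetric 95% interval runs μ ± z·σ with z = 1.96.
Half-width = 5.8, so σ = 5.8/1.96 = 2.96.
μ is the interval midpoint, -10.30.

μ = -10.30, σ = 2.96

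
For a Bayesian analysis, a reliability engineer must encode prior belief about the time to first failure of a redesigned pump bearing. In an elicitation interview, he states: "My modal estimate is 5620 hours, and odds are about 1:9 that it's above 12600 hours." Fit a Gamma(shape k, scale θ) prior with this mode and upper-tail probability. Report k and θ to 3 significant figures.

Gamma(k,θ) with k>1 has mode (k−1)θ, so θ = 5620/(k−1).
Need P(X < 12600) = 0.9 with θ tied to k this way. Start at k = 2, θ = 5620: P(X<12600) ≈ 0.656.
Too low — raise k to concentrate. Iterating converges to k ≈ 3.95.
Then θ = 5620/(3.95−1) ≈ 1900.

k ≈ 3.95, θ ≈ 1900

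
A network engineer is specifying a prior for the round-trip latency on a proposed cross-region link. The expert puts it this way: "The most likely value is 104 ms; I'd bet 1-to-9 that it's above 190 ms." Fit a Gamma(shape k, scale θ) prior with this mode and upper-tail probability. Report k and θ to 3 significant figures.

k ≈ 6.25, θ ≈ 19.8

Gamma(k,θ) with k>1 has mode (k−1)θ, so θ = 104/(k−1).
Need P(X < 190) = 0.9 with θ tied to k this way. Start at k = 2, θ = 104: P(X<190) ≈ 0.545.
Too low — raise k to concentrate. Iterating converges to k ≈ 6.25.
Then θ = 104/(6.25−1) ≈ 19.8.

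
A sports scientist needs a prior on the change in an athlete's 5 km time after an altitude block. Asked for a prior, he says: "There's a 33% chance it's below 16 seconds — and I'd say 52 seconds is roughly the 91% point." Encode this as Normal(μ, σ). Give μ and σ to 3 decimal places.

μ = 24.894, σ = 20.217

For Normal(μ,σ), the p-quantile is μ + z_p·σ. Here z_{0.33} = -0.4399, z_{0.91} = 1.341.
So 16 = μ − 0.4399σ and 52 = μ + 1.341σ.
Subtracting: σ = (52 − 16)/(1.341 − (-0.4399)) = 20.217.
Then μ = 16 − (-0.4399)·20.217 = 24.894.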